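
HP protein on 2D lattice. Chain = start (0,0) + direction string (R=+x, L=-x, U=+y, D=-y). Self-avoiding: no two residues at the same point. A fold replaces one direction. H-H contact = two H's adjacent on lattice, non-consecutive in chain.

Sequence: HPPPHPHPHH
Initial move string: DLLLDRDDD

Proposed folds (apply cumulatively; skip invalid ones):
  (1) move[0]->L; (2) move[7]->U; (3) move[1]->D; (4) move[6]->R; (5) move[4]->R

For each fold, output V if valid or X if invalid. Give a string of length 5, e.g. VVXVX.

Initial: DLLLDRDDD -> [(0, 0), (0, -1), (-1, -1), (-2, -1), (-3, -1), (-3, -2), (-2, -2), (-2, -3), (-2, -4), (-2, -5)]
Fold 1: move[0]->L => LLLLDRDDD VALID
Fold 2: move[7]->U => LLLLDRDUD INVALID (collision), skipped
Fold 3: move[1]->D => LDLLDRDDD VALID
Fold 4: move[6]->R => LDLLDRRDD VALID
Fold 5: move[4]->R => LDLLRRRDD INVALID (collision), skipped

Answer: VXVVX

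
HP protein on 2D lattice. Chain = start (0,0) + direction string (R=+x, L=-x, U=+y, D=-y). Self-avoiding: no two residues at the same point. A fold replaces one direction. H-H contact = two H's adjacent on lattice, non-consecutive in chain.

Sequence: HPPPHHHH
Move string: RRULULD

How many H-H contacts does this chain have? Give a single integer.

Answer: 2

Derivation:
Positions: [(0, 0), (1, 0), (2, 0), (2, 1), (1, 1), (1, 2), (0, 2), (0, 1)]
H-H contact: residue 0 @(0,0) - residue 7 @(0, 1)
H-H contact: residue 4 @(1,1) - residue 7 @(0, 1)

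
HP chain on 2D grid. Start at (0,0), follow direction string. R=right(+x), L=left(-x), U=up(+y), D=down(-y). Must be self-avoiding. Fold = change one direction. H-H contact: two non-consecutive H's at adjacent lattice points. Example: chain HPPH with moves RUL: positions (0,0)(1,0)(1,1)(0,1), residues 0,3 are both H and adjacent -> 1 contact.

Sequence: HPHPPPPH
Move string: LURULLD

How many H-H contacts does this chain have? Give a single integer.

Positions: [(0, 0), (-1, 0), (-1, 1), (0, 1), (0, 2), (-1, 2), (-2, 2), (-2, 1)]
H-H contact: residue 2 @(-1,1) - residue 7 @(-2, 1)

Answer: 1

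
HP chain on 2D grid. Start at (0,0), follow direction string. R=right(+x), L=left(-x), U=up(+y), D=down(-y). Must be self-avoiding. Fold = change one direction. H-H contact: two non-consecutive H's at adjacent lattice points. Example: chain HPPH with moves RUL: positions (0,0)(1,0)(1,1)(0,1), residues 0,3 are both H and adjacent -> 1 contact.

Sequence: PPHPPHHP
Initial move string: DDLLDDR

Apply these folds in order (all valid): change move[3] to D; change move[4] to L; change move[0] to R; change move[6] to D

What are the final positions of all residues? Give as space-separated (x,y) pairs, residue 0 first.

Initial moves: DDLLDDR
Fold: move[3]->D => DDLDDDR (positions: [(0, 0), (0, -1), (0, -2), (-1, -2), (-1, -3), (-1, -4), (-1, -5), (0, -5)])
Fold: move[4]->L => DDLDLDR (positions: [(0, 0), (0, -1), (0, -2), (-1, -2), (-1, -3), (-2, -3), (-2, -4), (-1, -4)])
Fold: move[0]->R => RDLDLDR (positions: [(0, 0), (1, 0), (1, -1), (0, -1), (0, -2), (-1, -2), (-1, -3), (0, -3)])
Fold: move[6]->D => RDLDLDD (positions: [(0, 0), (1, 0), (1, -1), (0, -1), (0, -2), (-1, -2), (-1, -3), (-1, -4)])

Answer: (0,0) (1,0) (1,-1) (0,-1) (0,-2) (-1,-2) (-1,-3) (-1,-4)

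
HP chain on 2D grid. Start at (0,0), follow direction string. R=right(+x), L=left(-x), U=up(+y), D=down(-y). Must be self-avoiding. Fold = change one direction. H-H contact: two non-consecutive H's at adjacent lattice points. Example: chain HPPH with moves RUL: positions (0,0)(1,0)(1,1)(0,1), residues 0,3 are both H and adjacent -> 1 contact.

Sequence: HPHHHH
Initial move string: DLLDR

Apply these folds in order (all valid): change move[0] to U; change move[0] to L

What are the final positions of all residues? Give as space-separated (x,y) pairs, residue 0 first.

Initial moves: DLLDR
Fold: move[0]->U => ULLDR (positions: [(0, 0), (0, 1), (-1, 1), (-2, 1), (-2, 0), (-1, 0)])
Fold: move[0]->L => LLLDR (positions: [(0, 0), (-1, 0), (-2, 0), (-3, 0), (-3, -1), (-2, -1)])

Answer: (0,0) (-1,0) (-2,0) (-3,0) (-3,-1) (-2,-1)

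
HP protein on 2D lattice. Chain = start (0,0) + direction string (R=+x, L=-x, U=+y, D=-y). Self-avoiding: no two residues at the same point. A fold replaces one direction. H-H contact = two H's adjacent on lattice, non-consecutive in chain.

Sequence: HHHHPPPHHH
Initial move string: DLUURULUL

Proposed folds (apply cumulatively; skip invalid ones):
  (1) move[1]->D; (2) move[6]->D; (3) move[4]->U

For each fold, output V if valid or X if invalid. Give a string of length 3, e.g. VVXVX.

Initial: DLUURULUL -> [(0, 0), (0, -1), (-1, -1), (-1, 0), (-1, 1), (0, 1), (0, 2), (-1, 2), (-1, 3), (-2, 3)]
Fold 1: move[1]->D => DDUURULUL INVALID (collision), skipped
Fold 2: move[6]->D => DLUURUDUL INVALID (collision), skipped
Fold 3: move[4]->U => DLUUUULUL VALID

Answer: XXV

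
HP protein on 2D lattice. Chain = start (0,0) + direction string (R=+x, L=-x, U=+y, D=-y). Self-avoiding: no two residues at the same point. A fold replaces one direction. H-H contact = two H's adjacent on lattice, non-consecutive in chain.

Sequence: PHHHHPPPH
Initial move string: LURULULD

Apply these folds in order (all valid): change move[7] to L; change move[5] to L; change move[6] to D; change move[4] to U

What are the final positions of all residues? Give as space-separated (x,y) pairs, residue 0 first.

Initial moves: LURULULD
Fold: move[7]->L => LURULULL (positions: [(0, 0), (-1, 0), (-1, 1), (0, 1), (0, 2), (-1, 2), (-1, 3), (-2, 3), (-3, 3)])
Fold: move[5]->L => LURULLLL (positions: [(0, 0), (-1, 0), (-1, 1), (0, 1), (0, 2), (-1, 2), (-2, 2), (-3, 2), (-4, 2)])
Fold: move[6]->D => LURULLDL (positions: [(0, 0), (-1, 0), (-1, 1), (0, 1), (0, 2), (-1, 2), (-2, 2), (-2, 1), (-3, 1)])
Fold: move[4]->U => LURUULDL (positions: [(0, 0), (-1, 0), (-1, 1), (0, 1), (0, 2), (0, 3), (-1, 3), (-1, 2), (-2, 2)])

Answer: (0,0) (-1,0) (-1,1) (0,1) (0,2) (0,3) (-1,3) (-1,2) (-2,2)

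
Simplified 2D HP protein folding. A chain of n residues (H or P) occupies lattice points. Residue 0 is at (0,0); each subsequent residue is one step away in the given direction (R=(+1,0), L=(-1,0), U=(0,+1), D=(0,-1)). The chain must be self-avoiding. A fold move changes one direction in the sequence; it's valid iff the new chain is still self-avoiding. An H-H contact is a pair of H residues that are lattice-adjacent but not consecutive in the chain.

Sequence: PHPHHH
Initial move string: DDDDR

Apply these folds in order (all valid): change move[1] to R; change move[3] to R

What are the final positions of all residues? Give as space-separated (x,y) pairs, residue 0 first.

Initial moves: DDDDR
Fold: move[1]->R => DRDDR (positions: [(0, 0), (0, -1), (1, -1), (1, -2), (1, -3), (2, -3)])
Fold: move[3]->R => DRDRR (positions: [(0, 0), (0, -1), (1, -1), (1, -2), (2, -2), (3, -2)])

Answer: (0,0) (0,-1) (1,-1) (1,-2) (2,-2) (3,-2)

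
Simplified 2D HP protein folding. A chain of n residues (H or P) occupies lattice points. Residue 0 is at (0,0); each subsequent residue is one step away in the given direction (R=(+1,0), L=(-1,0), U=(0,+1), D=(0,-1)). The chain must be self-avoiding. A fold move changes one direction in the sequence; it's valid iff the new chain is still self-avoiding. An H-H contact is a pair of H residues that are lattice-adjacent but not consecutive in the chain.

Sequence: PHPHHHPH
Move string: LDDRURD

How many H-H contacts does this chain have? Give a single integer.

Positions: [(0, 0), (-1, 0), (-1, -1), (-1, -2), (0, -2), (0, -1), (1, -1), (1, -2)]
H-H contact: residue 4 @(0,-2) - residue 7 @(1, -2)

Answer: 1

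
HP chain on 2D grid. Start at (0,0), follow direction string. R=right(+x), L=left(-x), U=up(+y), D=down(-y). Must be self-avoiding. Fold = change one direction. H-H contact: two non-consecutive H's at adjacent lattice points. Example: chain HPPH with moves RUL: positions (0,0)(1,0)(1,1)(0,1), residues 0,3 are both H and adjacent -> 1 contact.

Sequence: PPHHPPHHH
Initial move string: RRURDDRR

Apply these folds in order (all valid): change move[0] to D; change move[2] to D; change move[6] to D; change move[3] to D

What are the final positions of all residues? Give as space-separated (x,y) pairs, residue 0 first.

Answer: (0,0) (0,-1) (1,-1) (1,-2) (1,-3) (1,-4) (1,-5) (1,-6) (2,-6)

Derivation:
Initial moves: RRURDDRR
Fold: move[0]->D => DRURDDRR (positions: [(0, 0), (0, -1), (1, -1), (1, 0), (2, 0), (2, -1), (2, -2), (3, -2), (4, -2)])
Fold: move[2]->D => DRDRDDRR (positions: [(0, 0), (0, -1), (1, -1), (1, -2), (2, -2), (2, -3), (2, -4), (3, -4), (4, -4)])
Fold: move[6]->D => DRDRDDDR (positions: [(0, 0), (0, -1), (1, -1), (1, -2), (2, -2), (2, -3), (2, -4), (2, -5), (3, -5)])
Fold: move[3]->D => DRDDDDDR (positions: [(0, 0), (0, -1), (1, -1), (1, -2), (1, -3), (1, -4), (1, -5), (1, -6), (2, -6)])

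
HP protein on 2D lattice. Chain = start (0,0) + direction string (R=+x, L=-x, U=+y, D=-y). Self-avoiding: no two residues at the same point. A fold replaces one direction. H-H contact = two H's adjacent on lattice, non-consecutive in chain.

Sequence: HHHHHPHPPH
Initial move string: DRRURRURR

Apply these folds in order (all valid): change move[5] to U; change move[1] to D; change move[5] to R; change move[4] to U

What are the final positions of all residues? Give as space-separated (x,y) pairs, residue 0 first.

Initial moves: DRRURRURR
Fold: move[5]->U => DRRURUURR (positions: [(0, 0), (0, -1), (1, -1), (2, -1), (2, 0), (3, 0), (3, 1), (3, 2), (4, 2), (5, 2)])
Fold: move[1]->D => DDRURUURR (positions: [(0, 0), (0, -1), (0, -2), (1, -2), (1, -1), (2, -1), (2, 0), (2, 1), (3, 1), (4, 1)])
Fold: move[5]->R => DDRURRURR (positions: [(0, 0), (0, -1), (0, -2), (1, -2), (1, -1), (2, -1), (3, -1), (3, 0), (4, 0), (5, 0)])
Fold: move[4]->U => DDRUURURR (positions: [(0, 0), (0, -1), (0, -2), (1, -2), (1, -1), (1, 0), (2, 0), (2, 1), (3, 1), (4, 1)])

Answer: (0,0) (0,-1) (0,-2) (1,-2) (1,-1) (1,0) (2,0) (2,1) (3,1) (4,1)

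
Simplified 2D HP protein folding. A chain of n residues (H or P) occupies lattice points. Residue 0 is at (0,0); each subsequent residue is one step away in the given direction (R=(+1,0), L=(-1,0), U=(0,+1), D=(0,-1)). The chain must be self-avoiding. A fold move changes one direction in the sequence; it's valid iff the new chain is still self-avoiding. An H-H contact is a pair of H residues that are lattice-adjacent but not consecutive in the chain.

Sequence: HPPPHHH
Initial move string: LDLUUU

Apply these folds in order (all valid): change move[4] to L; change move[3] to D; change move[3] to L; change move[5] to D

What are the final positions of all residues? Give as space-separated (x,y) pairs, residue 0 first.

Initial moves: LDLUUU
Fold: move[4]->L => LDLULU (positions: [(0, 0), (-1, 0), (-1, -1), (-2, -1), (-2, 0), (-3, 0), (-3, 1)])
Fold: move[3]->D => LDLDLU (positions: [(0, 0), (-1, 0), (-1, -1), (-2, -1), (-2, -2), (-3, -2), (-3, -1)])
Fold: move[3]->L => LDLLLU (positions: [(0, 0), (-1, 0), (-1, -1), (-2, -1), (-3, -1), (-4, -1), (-4, 0)])
Fold: move[5]->D => LDLLLD (positions: [(0, 0), (-1, 0), (-1, -1), (-2, -1), (-3, -1), (-4, -1), (-4, -2)])

Answer: (0,0) (-1,0) (-1,-1) (-2,-1) (-3,-1) (-4,-1) (-4,-2)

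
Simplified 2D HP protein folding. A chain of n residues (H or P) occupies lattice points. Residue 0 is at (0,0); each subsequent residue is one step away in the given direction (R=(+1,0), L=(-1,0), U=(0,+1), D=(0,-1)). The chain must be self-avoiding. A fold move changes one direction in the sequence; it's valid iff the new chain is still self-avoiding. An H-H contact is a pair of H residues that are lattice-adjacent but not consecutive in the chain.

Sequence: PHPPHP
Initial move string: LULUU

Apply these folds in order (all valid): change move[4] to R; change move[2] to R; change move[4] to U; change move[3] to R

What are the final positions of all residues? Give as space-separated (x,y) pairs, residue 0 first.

Initial moves: LULUU
Fold: move[4]->R => LULUR (positions: [(0, 0), (-1, 0), (-1, 1), (-2, 1), (-2, 2), (-1, 2)])
Fold: move[2]->R => LURUR (positions: [(0, 0), (-1, 0), (-1, 1), (0, 1), (0, 2), (1, 2)])
Fold: move[4]->U => LURUU (positions: [(0, 0), (-1, 0), (-1, 1), (0, 1), (0, 2), (0, 3)])
Fold: move[3]->R => LURRU (positions: [(0, 0), (-1, 0), (-1, 1), (0, 1), (1, 1), (1, 2)])

Answer: (0,0) (-1,0) (-1,1) (0,1) (1,1) (1,2)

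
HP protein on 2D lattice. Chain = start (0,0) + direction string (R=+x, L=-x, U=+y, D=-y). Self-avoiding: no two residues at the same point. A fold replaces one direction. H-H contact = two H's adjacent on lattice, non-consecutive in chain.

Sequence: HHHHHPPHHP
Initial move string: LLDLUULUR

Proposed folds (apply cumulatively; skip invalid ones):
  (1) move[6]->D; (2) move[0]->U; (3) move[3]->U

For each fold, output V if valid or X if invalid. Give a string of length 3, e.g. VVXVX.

Answer: XVX

Derivation:
Initial: LLDLUULUR -> [(0, 0), (-1, 0), (-2, 0), (-2, -1), (-3, -1), (-3, 0), (-3, 1), (-4, 1), (-4, 2), (-3, 2)]
Fold 1: move[6]->D => LLDLUUDUR INVALID (collision), skipped
Fold 2: move[0]->U => ULDLUULUR VALID
Fold 3: move[3]->U => ULDUUULUR INVALID (collision), skipped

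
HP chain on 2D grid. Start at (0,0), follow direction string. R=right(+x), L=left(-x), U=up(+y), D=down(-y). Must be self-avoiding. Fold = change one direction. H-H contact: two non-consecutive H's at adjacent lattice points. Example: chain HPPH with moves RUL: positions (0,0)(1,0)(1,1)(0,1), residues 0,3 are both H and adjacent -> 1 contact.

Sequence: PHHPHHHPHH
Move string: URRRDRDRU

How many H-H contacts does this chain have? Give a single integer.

Positions: [(0, 0), (0, 1), (1, 1), (2, 1), (3, 1), (3, 0), (4, 0), (4, -1), (5, -1), (5, 0)]
H-H contact: residue 6 @(4,0) - residue 9 @(5, 0)

Answer: 1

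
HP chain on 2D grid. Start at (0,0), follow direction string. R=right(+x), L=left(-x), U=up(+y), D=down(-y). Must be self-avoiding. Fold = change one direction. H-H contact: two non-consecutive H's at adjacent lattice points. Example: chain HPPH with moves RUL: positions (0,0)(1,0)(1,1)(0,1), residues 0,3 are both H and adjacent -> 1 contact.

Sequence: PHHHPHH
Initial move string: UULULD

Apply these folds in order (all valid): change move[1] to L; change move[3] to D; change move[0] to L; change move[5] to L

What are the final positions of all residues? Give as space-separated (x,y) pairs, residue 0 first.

Initial moves: UULULD
Fold: move[1]->L => ULLULD (positions: [(0, 0), (0, 1), (-1, 1), (-2, 1), (-2, 2), (-3, 2), (-3, 1)])
Fold: move[3]->D => ULLDLD (positions: [(0, 0), (0, 1), (-1, 1), (-2, 1), (-2, 0), (-3, 0), (-3, -1)])
Fold: move[0]->L => LLLDLD (positions: [(0, 0), (-1, 0), (-2, 0), (-3, 0), (-3, -1), (-4, -1), (-4, -2)])
Fold: move[5]->L => LLLDLL (positions: [(0, 0), (-1, 0), (-2, 0), (-3, 0), (-3, -1), (-4, -1), (-5, -1)])

Answer: (0,0) (-1,0) (-2,0) (-3,0) (-3,-1) (-4,-1) (-5,-1)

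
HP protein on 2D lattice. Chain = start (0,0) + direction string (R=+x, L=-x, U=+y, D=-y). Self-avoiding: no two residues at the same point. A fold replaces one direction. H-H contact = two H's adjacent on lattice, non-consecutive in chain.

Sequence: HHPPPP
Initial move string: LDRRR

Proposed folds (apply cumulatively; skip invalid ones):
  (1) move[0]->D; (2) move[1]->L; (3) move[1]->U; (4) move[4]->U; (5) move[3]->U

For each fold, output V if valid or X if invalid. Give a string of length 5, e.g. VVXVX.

Initial: LDRRR -> [(0, 0), (-1, 0), (-1, -1), (0, -1), (1, -1), (2, -1)]
Fold 1: move[0]->D => DDRRR VALID
Fold 2: move[1]->L => DLRRR INVALID (collision), skipped
Fold 3: move[1]->U => DURRR INVALID (collision), skipped
Fold 4: move[4]->U => DDRRU VALID
Fold 5: move[3]->U => DDRUU VALID

Answer: VXXVV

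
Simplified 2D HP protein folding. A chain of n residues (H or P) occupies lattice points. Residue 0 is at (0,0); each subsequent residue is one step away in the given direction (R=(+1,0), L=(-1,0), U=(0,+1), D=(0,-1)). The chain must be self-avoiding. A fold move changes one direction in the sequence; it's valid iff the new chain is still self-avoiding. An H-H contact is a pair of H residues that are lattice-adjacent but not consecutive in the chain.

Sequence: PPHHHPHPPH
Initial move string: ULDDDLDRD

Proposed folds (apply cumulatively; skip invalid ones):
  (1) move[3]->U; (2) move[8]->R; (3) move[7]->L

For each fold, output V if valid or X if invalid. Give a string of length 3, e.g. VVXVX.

Answer: XVX

Derivation:
Initial: ULDDDLDRD -> [(0, 0), (0, 1), (-1, 1), (-1, 0), (-1, -1), (-1, -2), (-2, -2), (-2, -3), (-1, -3), (-1, -4)]
Fold 1: move[3]->U => ULDUDLDRD INVALID (collision), skipped
Fold 2: move[8]->R => ULDDDLDRR VALID
Fold 3: move[7]->L => ULDDDLDLR INVALID (collision), skipped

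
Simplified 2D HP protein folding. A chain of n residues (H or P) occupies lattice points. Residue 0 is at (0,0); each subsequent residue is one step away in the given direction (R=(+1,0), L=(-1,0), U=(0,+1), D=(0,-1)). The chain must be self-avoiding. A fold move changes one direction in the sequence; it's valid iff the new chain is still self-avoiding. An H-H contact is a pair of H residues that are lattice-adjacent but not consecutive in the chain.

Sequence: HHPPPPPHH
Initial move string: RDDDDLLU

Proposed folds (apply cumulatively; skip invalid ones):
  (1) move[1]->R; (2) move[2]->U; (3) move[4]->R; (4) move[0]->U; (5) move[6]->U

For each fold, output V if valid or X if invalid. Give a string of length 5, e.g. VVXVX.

Initial: RDDDDLLU -> [(0, 0), (1, 0), (1, -1), (1, -2), (1, -3), (1, -4), (0, -4), (-1, -4), (-1, -3)]
Fold 1: move[1]->R => RRDDDLLU VALID
Fold 2: move[2]->U => RRUDDLLU INVALID (collision), skipped
Fold 3: move[4]->R => RRDDRLLU INVALID (collision), skipped
Fold 4: move[0]->U => URDDDLLU VALID
Fold 5: move[6]->U => URDDDLUU INVALID (collision), skipped

Answer: VXXVX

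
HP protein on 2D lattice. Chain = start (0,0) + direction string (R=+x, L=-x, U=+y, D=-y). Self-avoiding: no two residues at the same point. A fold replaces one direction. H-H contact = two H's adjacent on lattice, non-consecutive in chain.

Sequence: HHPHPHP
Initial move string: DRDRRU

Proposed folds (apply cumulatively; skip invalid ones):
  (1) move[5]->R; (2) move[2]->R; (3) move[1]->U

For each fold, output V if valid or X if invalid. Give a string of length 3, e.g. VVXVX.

Answer: VVX

Derivation:
Initial: DRDRRU -> [(0, 0), (0, -1), (1, -1), (1, -2), (2, -2), (3, -2), (3, -1)]
Fold 1: move[5]->R => DRDRRR VALID
Fold 2: move[2]->R => DRRRRR VALID
Fold 3: move[1]->U => DURRRR INVALID (collision), skipped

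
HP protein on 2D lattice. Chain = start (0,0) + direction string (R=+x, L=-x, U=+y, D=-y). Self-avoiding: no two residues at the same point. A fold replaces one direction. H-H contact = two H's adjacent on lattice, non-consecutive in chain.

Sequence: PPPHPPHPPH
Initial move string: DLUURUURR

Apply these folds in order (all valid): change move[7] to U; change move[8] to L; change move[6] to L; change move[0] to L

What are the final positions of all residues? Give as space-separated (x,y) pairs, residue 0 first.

Answer: (0,0) (-1,0) (-2,0) (-2,1) (-2,2) (-1,2) (-1,3) (-2,3) (-2,4) (-3,4)

Derivation:
Initial moves: DLUURUURR
Fold: move[7]->U => DLUURUUUR (positions: [(0, 0), (0, -1), (-1, -1), (-1, 0), (-1, 1), (0, 1), (0, 2), (0, 3), (0, 4), (1, 4)])
Fold: move[8]->L => DLUURUUUL (positions: [(0, 0), (0, -1), (-1, -1), (-1, 0), (-1, 1), (0, 1), (0, 2), (0, 3), (0, 4), (-1, 4)])
Fold: move[6]->L => DLUURULUL (positions: [(0, 0), (0, -1), (-1, -1), (-1, 0), (-1, 1), (0, 1), (0, 2), (-1, 2), (-1, 3), (-2, 3)])
Fold: move[0]->L => LLUURULUL (positions: [(0, 0), (-1, 0), (-2, 0), (-2, 1), (-2, 2), (-1, 2), (-1, 3), (-2, 3), (-2, 4), (-3, 4)])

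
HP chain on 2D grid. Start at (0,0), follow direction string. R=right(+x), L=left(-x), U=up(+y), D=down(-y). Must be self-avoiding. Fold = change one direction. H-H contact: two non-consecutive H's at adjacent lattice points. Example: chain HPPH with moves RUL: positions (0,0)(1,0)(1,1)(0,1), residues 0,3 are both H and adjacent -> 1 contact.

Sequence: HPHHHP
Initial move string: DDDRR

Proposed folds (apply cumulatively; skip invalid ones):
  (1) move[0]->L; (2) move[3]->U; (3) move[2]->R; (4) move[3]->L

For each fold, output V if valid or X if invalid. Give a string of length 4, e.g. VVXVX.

Answer: VXVX

Derivation:
Initial: DDDRR -> [(0, 0), (0, -1), (0, -2), (0, -3), (1, -3), (2, -3)]
Fold 1: move[0]->L => LDDRR VALID
Fold 2: move[3]->U => LDDUR INVALID (collision), skipped
Fold 3: move[2]->R => LDRRR VALID
Fold 4: move[3]->L => LDRLR INVALID (collision), skipped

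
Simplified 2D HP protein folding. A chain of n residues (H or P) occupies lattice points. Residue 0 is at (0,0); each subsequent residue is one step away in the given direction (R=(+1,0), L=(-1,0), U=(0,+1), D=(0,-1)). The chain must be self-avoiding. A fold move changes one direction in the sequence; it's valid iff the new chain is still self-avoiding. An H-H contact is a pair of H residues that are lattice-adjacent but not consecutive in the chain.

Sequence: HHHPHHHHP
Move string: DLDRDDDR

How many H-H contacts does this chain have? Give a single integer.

Answer: 1

Derivation:
Positions: [(0, 0), (0, -1), (-1, -1), (-1, -2), (0, -2), (0, -3), (0, -4), (0, -5), (1, -5)]
H-H contact: residue 1 @(0,-1) - residue 4 @(0, -2)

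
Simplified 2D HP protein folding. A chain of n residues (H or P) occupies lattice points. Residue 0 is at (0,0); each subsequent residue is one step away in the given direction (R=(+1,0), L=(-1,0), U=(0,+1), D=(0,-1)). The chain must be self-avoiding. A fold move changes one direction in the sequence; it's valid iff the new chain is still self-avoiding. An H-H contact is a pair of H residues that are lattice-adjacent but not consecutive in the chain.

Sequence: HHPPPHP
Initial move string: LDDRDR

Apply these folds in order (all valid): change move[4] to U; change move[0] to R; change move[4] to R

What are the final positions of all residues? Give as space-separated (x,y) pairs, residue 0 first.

Initial moves: LDDRDR
Fold: move[4]->U => LDDRUR (positions: [(0, 0), (-1, 0), (-1, -1), (-1, -2), (0, -2), (0, -1), (1, -1)])
Fold: move[0]->R => RDDRUR (positions: [(0, 0), (1, 0), (1, -1), (1, -2), (2, -2), (2, -1), (3, -1)])
Fold: move[4]->R => RDDRRR (positions: [(0, 0), (1, 0), (1, -1), (1, -2), (2, -2), (3, -2), (4, -2)])

Answer: (0,0) (1,0) (1,-1) (1,-2) (2,-2) (3,-2) (4,-2)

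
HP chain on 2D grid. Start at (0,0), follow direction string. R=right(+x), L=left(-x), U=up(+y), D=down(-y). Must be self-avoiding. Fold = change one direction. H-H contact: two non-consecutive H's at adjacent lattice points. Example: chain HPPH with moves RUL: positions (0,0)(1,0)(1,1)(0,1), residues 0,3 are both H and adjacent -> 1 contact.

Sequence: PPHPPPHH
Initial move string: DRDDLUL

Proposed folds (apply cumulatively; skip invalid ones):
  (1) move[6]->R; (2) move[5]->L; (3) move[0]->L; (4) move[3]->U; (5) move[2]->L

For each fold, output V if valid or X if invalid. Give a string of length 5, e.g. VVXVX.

Answer: XVXXX

Derivation:
Initial: DRDDLUL -> [(0, 0), (0, -1), (1, -1), (1, -2), (1, -3), (0, -3), (0, -2), (-1, -2)]
Fold 1: move[6]->R => DRDDLUR INVALID (collision), skipped
Fold 2: move[5]->L => DRDDLLL VALID
Fold 3: move[0]->L => LRDDLLL INVALID (collision), skipped
Fold 4: move[3]->U => DRDULLL INVALID (collision), skipped
Fold 5: move[2]->L => DRLDLLL INVALID (collision), skipped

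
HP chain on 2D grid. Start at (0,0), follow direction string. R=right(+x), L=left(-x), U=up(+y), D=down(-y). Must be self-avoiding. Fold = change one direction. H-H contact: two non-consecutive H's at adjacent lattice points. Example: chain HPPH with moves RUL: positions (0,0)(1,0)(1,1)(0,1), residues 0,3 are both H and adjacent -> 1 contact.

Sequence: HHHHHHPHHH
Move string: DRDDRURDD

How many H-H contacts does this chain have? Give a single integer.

Answer: 1

Derivation:
Positions: [(0, 0), (0, -1), (1, -1), (1, -2), (1, -3), (2, -3), (2, -2), (3, -2), (3, -3), (3, -4)]
H-H contact: residue 5 @(2,-3) - residue 8 @(3, -3)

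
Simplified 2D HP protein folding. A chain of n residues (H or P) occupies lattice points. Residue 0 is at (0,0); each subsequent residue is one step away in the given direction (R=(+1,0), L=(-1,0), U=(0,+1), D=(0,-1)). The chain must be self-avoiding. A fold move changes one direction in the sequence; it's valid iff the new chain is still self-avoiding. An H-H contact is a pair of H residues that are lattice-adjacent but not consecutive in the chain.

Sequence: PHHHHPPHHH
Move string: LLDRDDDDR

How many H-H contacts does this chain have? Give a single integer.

Answer: 1

Derivation:
Positions: [(0, 0), (-1, 0), (-2, 0), (-2, -1), (-1, -1), (-1, -2), (-1, -3), (-1, -4), (-1, -5), (0, -5)]
H-H contact: residue 1 @(-1,0) - residue 4 @(-1, -1)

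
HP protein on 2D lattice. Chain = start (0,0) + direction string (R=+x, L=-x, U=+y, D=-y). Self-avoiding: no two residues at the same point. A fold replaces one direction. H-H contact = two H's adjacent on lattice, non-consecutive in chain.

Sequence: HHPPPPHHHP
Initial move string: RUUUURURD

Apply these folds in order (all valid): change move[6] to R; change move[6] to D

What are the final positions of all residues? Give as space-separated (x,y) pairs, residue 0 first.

Initial moves: RUUUURURD
Fold: move[6]->R => RUUUURRRD (positions: [(0, 0), (1, 0), (1, 1), (1, 2), (1, 3), (1, 4), (2, 4), (3, 4), (4, 4), (4, 3)])
Fold: move[6]->D => RUUUURDRD (positions: [(0, 0), (1, 0), (1, 1), (1, 2), (1, 3), (1, 4), (2, 4), (2, 3), (3, 3), (3, 2)])

Answer: (0,0) (1,0) (1,1) (1,2) (1,3) (1,4) (2,4) (2,3) (3,3) (3,2)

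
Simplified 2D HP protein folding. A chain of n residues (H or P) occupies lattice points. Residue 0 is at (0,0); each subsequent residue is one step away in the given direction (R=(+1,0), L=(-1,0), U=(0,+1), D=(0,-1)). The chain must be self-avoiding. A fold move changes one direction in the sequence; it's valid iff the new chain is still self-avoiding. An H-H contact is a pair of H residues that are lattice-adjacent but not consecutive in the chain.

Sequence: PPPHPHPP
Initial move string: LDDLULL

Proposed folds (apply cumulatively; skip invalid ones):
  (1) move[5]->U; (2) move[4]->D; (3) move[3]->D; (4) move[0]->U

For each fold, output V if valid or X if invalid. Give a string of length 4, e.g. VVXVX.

Initial: LDDLULL -> [(0, 0), (-1, 0), (-1, -1), (-1, -2), (-2, -2), (-2, -1), (-3, -1), (-4, -1)]
Fold 1: move[5]->U => LDDLUUL VALID
Fold 2: move[4]->D => LDDLDUL INVALID (collision), skipped
Fold 3: move[3]->D => LDDDUUL INVALID (collision), skipped
Fold 4: move[0]->U => UDDLUUL INVALID (collision), skipped

Answer: VXXX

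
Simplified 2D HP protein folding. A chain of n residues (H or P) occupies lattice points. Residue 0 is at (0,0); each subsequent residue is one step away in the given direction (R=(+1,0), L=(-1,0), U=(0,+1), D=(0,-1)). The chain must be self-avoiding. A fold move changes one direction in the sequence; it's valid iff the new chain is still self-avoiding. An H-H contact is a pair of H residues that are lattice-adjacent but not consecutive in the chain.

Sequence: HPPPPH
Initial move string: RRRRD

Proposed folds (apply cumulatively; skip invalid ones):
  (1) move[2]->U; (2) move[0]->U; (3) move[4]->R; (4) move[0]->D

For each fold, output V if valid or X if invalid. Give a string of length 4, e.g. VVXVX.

Answer: VVVV

Derivation:
Initial: RRRRD -> [(0, 0), (1, 0), (2, 0), (3, 0), (4, 0), (4, -1)]
Fold 1: move[2]->U => RRURD VALID
Fold 2: move[0]->U => URURD VALID
Fold 3: move[4]->R => URURR VALID
Fold 4: move[0]->D => DRURR VALID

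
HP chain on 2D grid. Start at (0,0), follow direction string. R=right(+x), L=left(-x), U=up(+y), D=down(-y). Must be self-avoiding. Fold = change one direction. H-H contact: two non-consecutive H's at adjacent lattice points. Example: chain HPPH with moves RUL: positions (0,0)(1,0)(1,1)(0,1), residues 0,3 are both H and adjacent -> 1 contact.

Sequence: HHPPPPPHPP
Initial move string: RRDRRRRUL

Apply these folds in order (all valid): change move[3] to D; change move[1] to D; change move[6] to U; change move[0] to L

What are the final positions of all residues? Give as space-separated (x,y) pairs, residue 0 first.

Initial moves: RRDRRRRUL
Fold: move[3]->D => RRDDRRRUL (positions: [(0, 0), (1, 0), (2, 0), (2, -1), (2, -2), (3, -2), (4, -2), (5, -2), (5, -1), (4, -1)])
Fold: move[1]->D => RDDDRRRUL (positions: [(0, 0), (1, 0), (1, -1), (1, -2), (1, -3), (2, -3), (3, -3), (4, -3), (4, -2), (3, -2)])
Fold: move[6]->U => RDDDRRUUL (positions: [(0, 0), (1, 0), (1, -1), (1, -2), (1, -3), (2, -3), (3, -3), (3, -2), (3, -1), (2, -1)])
Fold: move[0]->L => LDDDRRUUL (positions: [(0, 0), (-1, 0), (-1, -1), (-1, -2), (-1, -3), (0, -3), (1, -3), (1, -2), (1, -1), (0, -1)])

Answer: (0,0) (-1,0) (-1,-1) (-1,-2) (-1,-3) (0,-3) (1,-3) (1,-2) (1,-1) (0,-1)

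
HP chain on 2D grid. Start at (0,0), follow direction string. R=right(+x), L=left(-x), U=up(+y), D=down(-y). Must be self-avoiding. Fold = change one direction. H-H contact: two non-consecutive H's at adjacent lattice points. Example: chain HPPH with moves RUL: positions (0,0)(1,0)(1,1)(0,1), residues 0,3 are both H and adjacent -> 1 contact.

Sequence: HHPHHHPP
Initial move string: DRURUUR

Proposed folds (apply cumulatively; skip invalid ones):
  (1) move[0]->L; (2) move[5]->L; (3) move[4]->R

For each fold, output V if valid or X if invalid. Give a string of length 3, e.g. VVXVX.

Answer: XXV

Derivation:
Initial: DRURUUR -> [(0, 0), (0, -1), (1, -1), (1, 0), (2, 0), (2, 1), (2, 2), (3, 2)]
Fold 1: move[0]->L => LRURUUR INVALID (collision), skipped
Fold 2: move[5]->L => DRURULR INVALID (collision), skipped
Fold 3: move[4]->R => DRURRUR VALID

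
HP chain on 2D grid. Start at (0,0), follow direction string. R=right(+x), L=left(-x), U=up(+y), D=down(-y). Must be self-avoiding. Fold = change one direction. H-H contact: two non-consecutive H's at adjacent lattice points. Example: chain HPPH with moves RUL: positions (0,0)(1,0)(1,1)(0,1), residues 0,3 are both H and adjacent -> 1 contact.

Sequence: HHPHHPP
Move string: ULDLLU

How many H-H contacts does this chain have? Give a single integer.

Positions: [(0, 0), (0, 1), (-1, 1), (-1, 0), (-2, 0), (-3, 0), (-3, 1)]
H-H contact: residue 0 @(0,0) - residue 3 @(-1, 0)

Answer: 1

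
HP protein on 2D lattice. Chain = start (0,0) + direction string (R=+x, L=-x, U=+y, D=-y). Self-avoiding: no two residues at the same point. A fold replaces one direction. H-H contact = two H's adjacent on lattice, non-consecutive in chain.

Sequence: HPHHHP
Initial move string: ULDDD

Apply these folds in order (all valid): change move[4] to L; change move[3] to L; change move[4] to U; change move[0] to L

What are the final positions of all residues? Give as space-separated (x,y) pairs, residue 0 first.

Answer: (0,0) (-1,0) (-2,0) (-2,-1) (-3,-1) (-3,0)

Derivation:
Initial moves: ULDDD
Fold: move[4]->L => ULDDL (positions: [(0, 0), (0, 1), (-1, 1), (-1, 0), (-1, -1), (-2, -1)])
Fold: move[3]->L => ULDLL (positions: [(0, 0), (0, 1), (-1, 1), (-1, 0), (-2, 0), (-3, 0)])
Fold: move[4]->U => ULDLU (positions: [(0, 0), (0, 1), (-1, 1), (-1, 0), (-2, 0), (-2, 1)])
Fold: move[0]->L => LLDLU (positions: [(0, 0), (-1, 0), (-2, 0), (-2, -1), (-3, -1), (-3, 0)])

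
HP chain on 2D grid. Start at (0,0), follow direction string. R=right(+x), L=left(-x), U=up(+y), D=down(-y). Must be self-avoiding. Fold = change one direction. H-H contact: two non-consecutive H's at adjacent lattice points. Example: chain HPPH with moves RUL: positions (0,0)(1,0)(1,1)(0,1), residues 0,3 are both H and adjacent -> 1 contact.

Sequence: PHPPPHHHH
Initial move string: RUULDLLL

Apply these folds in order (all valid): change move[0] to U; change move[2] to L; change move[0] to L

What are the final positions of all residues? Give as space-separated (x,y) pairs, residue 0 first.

Initial moves: RUULDLLL
Fold: move[0]->U => UUULDLLL (positions: [(0, 0), (0, 1), (0, 2), (0, 3), (-1, 3), (-1, 2), (-2, 2), (-3, 2), (-4, 2)])
Fold: move[2]->L => UULLDLLL (positions: [(0, 0), (0, 1), (0, 2), (-1, 2), (-2, 2), (-2, 1), (-3, 1), (-4, 1), (-5, 1)])
Fold: move[0]->L => LULLDLLL (positions: [(0, 0), (-1, 0), (-1, 1), (-2, 1), (-3, 1), (-3, 0), (-4, 0), (-5, 0), (-6, 0)])

Answer: (0,0) (-1,0) (-1,1) (-2,1) (-3,1) (-3,0) (-4,0) (-5,0) (-6,0)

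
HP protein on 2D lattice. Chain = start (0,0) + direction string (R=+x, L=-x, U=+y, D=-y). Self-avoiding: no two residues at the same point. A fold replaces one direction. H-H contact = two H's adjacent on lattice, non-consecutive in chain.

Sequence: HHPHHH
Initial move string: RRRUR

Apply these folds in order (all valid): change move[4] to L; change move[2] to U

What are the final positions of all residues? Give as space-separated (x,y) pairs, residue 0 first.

Answer: (0,0) (1,0) (2,0) (2,1) (2,2) (1,2)

Derivation:
Initial moves: RRRUR
Fold: move[4]->L => RRRUL (positions: [(0, 0), (1, 0), (2, 0), (3, 0), (3, 1), (2, 1)])
Fold: move[2]->U => RRUUL (positions: [(0, 0), (1, 0), (2, 0), (2, 1), (2, 2), (1, 2)])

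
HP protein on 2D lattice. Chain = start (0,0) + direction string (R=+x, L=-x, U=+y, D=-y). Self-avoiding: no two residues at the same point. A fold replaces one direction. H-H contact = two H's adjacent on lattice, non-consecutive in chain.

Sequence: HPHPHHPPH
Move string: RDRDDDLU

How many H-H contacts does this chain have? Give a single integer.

Answer: 1

Derivation:
Positions: [(0, 0), (1, 0), (1, -1), (2, -1), (2, -2), (2, -3), (2, -4), (1, -4), (1, -3)]
H-H contact: residue 5 @(2,-3) - residue 8 @(1, -3)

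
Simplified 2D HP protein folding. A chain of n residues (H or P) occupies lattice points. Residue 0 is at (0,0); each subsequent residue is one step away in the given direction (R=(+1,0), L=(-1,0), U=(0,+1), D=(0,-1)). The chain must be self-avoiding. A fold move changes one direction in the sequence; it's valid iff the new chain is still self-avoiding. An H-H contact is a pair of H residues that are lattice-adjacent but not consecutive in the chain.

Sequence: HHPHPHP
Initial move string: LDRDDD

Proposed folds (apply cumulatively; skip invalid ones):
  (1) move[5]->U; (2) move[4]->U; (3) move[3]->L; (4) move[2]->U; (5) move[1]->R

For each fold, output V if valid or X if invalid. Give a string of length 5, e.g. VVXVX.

Initial: LDRDDD -> [(0, 0), (-1, 0), (-1, -1), (0, -1), (0, -2), (0, -3), (0, -4)]
Fold 1: move[5]->U => LDRDDU INVALID (collision), skipped
Fold 2: move[4]->U => LDRDUD INVALID (collision), skipped
Fold 3: move[3]->L => LDRLDD INVALID (collision), skipped
Fold 4: move[2]->U => LDUDDD INVALID (collision), skipped
Fold 5: move[1]->R => LRRDDD INVALID (collision), skipped

Answer: XXXXX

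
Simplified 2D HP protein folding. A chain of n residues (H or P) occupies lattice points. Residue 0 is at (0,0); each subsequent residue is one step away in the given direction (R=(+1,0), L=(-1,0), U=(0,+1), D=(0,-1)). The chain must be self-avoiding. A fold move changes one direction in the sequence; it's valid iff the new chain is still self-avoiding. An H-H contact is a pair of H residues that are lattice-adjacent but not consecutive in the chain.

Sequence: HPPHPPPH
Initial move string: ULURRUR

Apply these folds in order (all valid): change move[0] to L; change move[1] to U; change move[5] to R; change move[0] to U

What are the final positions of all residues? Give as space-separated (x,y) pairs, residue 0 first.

Answer: (0,0) (0,1) (0,2) (0,3) (1,3) (2,3) (3,3) (4,3)

Derivation:
Initial moves: ULURRUR
Fold: move[0]->L => LLURRUR (positions: [(0, 0), (-1, 0), (-2, 0), (-2, 1), (-1, 1), (0, 1), (0, 2), (1, 2)])
Fold: move[1]->U => LUURRUR (positions: [(0, 0), (-1, 0), (-1, 1), (-1, 2), (0, 2), (1, 2), (1, 3), (2, 3)])
Fold: move[5]->R => LUURRRR (positions: [(0, 0), (-1, 0), (-1, 1), (-1, 2), (0, 2), (1, 2), (2, 2), (3, 2)])
Fold: move[0]->U => UUURRRR (positions: [(0, 0), (0, 1), (0, 2), (0, 3), (1, 3), (2, 3), (3, 3), (4, 3)])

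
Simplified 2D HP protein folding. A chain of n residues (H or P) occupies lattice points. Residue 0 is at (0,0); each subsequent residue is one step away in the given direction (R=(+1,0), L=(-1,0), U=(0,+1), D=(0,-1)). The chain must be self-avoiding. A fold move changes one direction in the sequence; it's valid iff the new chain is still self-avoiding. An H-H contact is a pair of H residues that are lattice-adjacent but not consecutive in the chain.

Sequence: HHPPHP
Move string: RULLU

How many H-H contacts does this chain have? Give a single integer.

Positions: [(0, 0), (1, 0), (1, 1), (0, 1), (-1, 1), (-1, 2)]
No H-H contacts found.

Answer: 0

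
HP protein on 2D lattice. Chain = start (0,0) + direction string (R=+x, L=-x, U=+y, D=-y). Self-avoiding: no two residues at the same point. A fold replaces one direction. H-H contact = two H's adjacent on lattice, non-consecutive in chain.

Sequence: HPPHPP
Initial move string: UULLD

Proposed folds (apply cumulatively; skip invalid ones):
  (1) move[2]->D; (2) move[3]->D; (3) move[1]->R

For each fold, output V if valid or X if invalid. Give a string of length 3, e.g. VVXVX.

Initial: UULLD -> [(0, 0), (0, 1), (0, 2), (-1, 2), (-2, 2), (-2, 1)]
Fold 1: move[2]->D => UUDLD INVALID (collision), skipped
Fold 2: move[3]->D => UULDD VALID
Fold 3: move[1]->R => URLDD INVALID (collision), skipped

Answer: XVX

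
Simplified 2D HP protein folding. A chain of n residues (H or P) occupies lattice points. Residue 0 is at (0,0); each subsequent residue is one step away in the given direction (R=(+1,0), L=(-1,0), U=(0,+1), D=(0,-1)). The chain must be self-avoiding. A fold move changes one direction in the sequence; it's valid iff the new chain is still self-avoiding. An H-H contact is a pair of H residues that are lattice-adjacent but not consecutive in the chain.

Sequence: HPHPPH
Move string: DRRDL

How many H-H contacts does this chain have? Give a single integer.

Answer: 1

Derivation:
Positions: [(0, 0), (0, -1), (1, -1), (2, -1), (2, -2), (1, -2)]
H-H contact: residue 2 @(1,-1) - residue 5 @(1, -2)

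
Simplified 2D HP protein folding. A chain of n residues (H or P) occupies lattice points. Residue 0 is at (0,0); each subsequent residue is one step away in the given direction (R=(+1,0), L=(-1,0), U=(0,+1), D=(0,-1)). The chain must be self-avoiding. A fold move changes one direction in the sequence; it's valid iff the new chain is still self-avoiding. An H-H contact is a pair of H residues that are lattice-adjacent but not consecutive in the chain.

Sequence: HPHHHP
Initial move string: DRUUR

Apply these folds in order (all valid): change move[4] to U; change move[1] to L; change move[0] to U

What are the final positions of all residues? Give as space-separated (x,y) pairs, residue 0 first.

Answer: (0,0) (0,1) (-1,1) (-1,2) (-1,3) (-1,4)

Derivation:
Initial moves: DRUUR
Fold: move[4]->U => DRUUU (positions: [(0, 0), (0, -1), (1, -1), (1, 0), (1, 1), (1, 2)])
Fold: move[1]->L => DLUUU (positions: [(0, 0), (0, -1), (-1, -1), (-1, 0), (-1, 1), (-1, 2)])
Fold: move[0]->U => ULUUU (positions: [(0, 0), (0, 1), (-1, 1), (-1, 2), (-1, 3), (-1, 4)])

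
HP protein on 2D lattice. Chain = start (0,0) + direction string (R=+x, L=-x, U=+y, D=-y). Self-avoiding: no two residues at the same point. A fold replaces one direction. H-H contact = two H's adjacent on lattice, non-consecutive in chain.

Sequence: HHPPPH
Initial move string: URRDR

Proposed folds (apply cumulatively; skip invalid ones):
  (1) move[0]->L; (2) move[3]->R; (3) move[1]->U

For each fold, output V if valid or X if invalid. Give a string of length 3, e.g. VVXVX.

Answer: XVV

Derivation:
Initial: URRDR -> [(0, 0), (0, 1), (1, 1), (2, 1), (2, 0), (3, 0)]
Fold 1: move[0]->L => LRRDR INVALID (collision), skipped
Fold 2: move[3]->R => URRRR VALID
Fold 3: move[1]->U => UURRR VALID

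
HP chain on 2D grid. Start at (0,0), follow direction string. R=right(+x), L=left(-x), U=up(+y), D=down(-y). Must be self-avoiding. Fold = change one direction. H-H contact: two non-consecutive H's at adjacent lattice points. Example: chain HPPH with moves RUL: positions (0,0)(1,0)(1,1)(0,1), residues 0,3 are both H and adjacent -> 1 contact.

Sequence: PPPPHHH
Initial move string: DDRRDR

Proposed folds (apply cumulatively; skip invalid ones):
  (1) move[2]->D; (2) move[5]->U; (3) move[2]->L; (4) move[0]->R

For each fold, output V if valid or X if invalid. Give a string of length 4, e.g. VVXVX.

Initial: DDRRDR -> [(0, 0), (0, -1), (0, -2), (1, -2), (2, -2), (2, -3), (3, -3)]
Fold 1: move[2]->D => DDDRDR VALID
Fold 2: move[5]->U => DDDRDU INVALID (collision), skipped
Fold 3: move[2]->L => DDLRDR INVALID (collision), skipped
Fold 4: move[0]->R => RDDRDR VALID

Answer: VXXV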